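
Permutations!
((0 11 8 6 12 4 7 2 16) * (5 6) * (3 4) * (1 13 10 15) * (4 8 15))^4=((0 11 15 1 13 10 4 7 2 16)(3 8 5 6 12))^4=(0 13 2 15 4)(1 7 11 10 16)(3 12 6 5 8)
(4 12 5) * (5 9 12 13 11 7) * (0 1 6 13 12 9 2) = (0 1 6 13 11 7 5 4 12 2) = [1, 6, 0, 3, 12, 4, 13, 5, 8, 9, 10, 7, 2, 11]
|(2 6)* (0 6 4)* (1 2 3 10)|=|(0 6 3 10 1 2 4)|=7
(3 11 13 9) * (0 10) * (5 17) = (0 10)(3 11 13 9)(5 17) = [10, 1, 2, 11, 4, 17, 6, 7, 8, 3, 0, 13, 12, 9, 14, 15, 16, 5]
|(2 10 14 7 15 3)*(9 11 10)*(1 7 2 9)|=|(1 7 15 3 9 11 10 14 2)|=9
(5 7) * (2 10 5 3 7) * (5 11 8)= (2 10 11 8 5)(3 7)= [0, 1, 10, 7, 4, 2, 6, 3, 5, 9, 11, 8]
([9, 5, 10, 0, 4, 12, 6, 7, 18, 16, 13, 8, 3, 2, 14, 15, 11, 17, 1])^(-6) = (0 8 12 16 1)(3 11 5 9 18)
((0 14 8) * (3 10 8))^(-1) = ((0 14 3 10 8))^(-1) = (0 8 10 3 14)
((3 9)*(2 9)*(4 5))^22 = (2 9 3)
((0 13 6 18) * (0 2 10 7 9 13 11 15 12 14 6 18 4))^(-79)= ((0 11 15 12 14 6 4)(2 10 7 9 13 18))^(-79)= (0 6 12 11 4 14 15)(2 18 13 9 7 10)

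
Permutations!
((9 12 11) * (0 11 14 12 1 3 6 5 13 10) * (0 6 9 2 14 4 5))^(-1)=((0 11 2 14 12 4 5 13 10 6)(1 3 9))^(-1)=(0 6 10 13 5 4 12 14 2 11)(1 9 3)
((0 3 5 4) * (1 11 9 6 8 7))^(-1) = (0 4 5 3)(1 7 8 6 9 11)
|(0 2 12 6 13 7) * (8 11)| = 6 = |(0 2 12 6 13 7)(8 11)|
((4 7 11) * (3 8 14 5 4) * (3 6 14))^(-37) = (3 8)(4 5 14 6 11 7)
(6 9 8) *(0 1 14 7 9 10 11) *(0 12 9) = (0 1 14 7)(6 10 11 12 9 8) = [1, 14, 2, 3, 4, 5, 10, 0, 6, 8, 11, 12, 9, 13, 7]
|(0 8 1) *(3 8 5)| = 5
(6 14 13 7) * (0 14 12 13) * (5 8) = (0 14)(5 8)(6 12 13 7) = [14, 1, 2, 3, 4, 8, 12, 6, 5, 9, 10, 11, 13, 7, 0]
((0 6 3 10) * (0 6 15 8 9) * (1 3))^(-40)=((0 15 8 9)(1 3 10 6))^(-40)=(15)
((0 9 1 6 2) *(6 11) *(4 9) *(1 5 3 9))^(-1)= ((0 4 1 11 6 2)(3 9 5))^(-1)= (0 2 6 11 1 4)(3 5 9)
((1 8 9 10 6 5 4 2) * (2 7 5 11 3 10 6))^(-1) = ((1 8 9 6 11 3 10 2)(4 7 5))^(-1) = (1 2 10 3 11 6 9 8)(4 5 7)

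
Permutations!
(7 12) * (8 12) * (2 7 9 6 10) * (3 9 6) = (2 7 8 12 6 10)(3 9) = [0, 1, 7, 9, 4, 5, 10, 8, 12, 3, 2, 11, 6]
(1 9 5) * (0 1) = (0 1 9 5) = [1, 9, 2, 3, 4, 0, 6, 7, 8, 5]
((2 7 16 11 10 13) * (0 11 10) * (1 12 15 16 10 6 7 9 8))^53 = ((0 11)(1 12 15 16 6 7 10 13 2 9 8))^53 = (0 11)(1 9 13 7 16 12 8 2 10 6 15)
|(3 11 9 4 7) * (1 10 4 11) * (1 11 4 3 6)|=8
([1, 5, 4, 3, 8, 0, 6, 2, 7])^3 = (2 7 8 4)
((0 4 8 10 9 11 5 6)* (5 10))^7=((0 4 8 5 6)(9 11 10))^7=(0 8 6 4 5)(9 11 10)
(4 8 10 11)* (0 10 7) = (0 10 11 4 8 7) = [10, 1, 2, 3, 8, 5, 6, 0, 7, 9, 11, 4]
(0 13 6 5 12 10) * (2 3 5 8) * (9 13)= (0 9 13 6 8 2 3 5 12 10)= [9, 1, 3, 5, 4, 12, 8, 7, 2, 13, 0, 11, 10, 6]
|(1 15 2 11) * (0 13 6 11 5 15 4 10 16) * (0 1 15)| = |(0 13 6 11 15 2 5)(1 4 10 16)| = 28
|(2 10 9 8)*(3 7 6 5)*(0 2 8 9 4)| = 4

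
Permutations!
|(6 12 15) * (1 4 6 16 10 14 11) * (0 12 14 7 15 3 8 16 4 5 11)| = 33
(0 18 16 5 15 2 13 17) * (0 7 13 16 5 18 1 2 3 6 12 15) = (0 1 2 16 18 5)(3 6 12 15)(7 13 17) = [1, 2, 16, 6, 4, 0, 12, 13, 8, 9, 10, 11, 15, 17, 14, 3, 18, 7, 5]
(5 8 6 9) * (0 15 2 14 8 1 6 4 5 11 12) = (0 15 2 14 8 4 5 1 6 9 11 12) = [15, 6, 14, 3, 5, 1, 9, 7, 4, 11, 10, 12, 0, 13, 8, 2]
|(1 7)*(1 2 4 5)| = |(1 7 2 4 5)| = 5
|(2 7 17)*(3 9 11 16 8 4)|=|(2 7 17)(3 9 11 16 8 4)|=6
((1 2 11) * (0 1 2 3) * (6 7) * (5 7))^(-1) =((0 1 3)(2 11)(5 7 6))^(-1) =(0 3 1)(2 11)(5 6 7)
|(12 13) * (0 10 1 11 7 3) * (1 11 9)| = 10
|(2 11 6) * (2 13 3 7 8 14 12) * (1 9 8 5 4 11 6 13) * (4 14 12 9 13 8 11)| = 12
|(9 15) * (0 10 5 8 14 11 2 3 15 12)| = |(0 10 5 8 14 11 2 3 15 9 12)| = 11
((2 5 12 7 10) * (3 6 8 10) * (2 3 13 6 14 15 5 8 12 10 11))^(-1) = (2 11 8)(3 10 5 15 14)(6 13 7 12)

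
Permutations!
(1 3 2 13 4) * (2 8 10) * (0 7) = (0 7)(1 3 8 10 2 13 4) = [7, 3, 13, 8, 1, 5, 6, 0, 10, 9, 2, 11, 12, 4]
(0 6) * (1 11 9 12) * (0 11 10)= (0 6 11 9 12 1 10)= [6, 10, 2, 3, 4, 5, 11, 7, 8, 12, 0, 9, 1]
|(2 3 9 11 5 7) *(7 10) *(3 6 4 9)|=|(2 6 4 9 11 5 10 7)|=8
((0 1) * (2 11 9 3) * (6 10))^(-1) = (0 1)(2 3 9 11)(6 10)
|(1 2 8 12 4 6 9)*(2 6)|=|(1 6 9)(2 8 12 4)|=12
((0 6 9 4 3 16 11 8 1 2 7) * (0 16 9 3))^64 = (0 4 9 3 6)(1 11 7)(2 8 16)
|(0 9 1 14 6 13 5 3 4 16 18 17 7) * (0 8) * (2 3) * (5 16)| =44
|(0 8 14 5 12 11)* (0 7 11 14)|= 6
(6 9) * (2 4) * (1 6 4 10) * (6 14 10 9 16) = [0, 14, 9, 3, 2, 5, 16, 7, 8, 4, 1, 11, 12, 13, 10, 15, 6] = (1 14 10)(2 9 4)(6 16)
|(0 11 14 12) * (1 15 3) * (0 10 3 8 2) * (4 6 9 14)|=13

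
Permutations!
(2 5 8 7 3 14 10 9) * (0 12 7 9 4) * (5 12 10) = (0 10 4)(2 12 7 3 14 5 8 9) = [10, 1, 12, 14, 0, 8, 6, 3, 9, 2, 4, 11, 7, 13, 5]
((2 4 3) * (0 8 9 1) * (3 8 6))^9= ((0 6 3 2 4 8 9 1))^9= (0 6 3 2 4 8 9 1)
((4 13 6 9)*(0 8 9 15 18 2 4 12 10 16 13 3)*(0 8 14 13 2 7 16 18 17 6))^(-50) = (18)(0 14 13)(6 15 17)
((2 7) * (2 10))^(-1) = (2 10 7)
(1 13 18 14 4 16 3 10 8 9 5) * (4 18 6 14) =(1 13 6 14 18 4 16 3 10 8 9 5) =[0, 13, 2, 10, 16, 1, 14, 7, 9, 5, 8, 11, 12, 6, 18, 15, 3, 17, 4]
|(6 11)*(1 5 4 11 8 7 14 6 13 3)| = |(1 5 4 11 13 3)(6 8 7 14)| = 12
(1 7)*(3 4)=[0, 7, 2, 4, 3, 5, 6, 1]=(1 7)(3 4)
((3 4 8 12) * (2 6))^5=((2 6)(3 4 8 12))^5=(2 6)(3 4 8 12)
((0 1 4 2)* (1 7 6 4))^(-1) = (0 2 4 6 7)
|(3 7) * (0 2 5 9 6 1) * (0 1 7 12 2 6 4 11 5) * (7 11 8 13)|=12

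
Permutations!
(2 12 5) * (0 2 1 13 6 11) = [2, 13, 12, 3, 4, 1, 11, 7, 8, 9, 10, 0, 5, 6] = (0 2 12 5 1 13 6 11)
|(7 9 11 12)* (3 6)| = 4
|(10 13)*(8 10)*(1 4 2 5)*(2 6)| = 15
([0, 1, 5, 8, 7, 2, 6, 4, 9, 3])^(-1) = [0, 1, 5, 9, 7, 2, 6, 4, 3, 8]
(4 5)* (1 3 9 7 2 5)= (1 3 9 7 2 5 4)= [0, 3, 5, 9, 1, 4, 6, 2, 8, 7]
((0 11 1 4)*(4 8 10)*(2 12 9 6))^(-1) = (0 4 10 8 1 11)(2 6 9 12)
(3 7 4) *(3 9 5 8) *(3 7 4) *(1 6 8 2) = [0, 6, 1, 4, 9, 2, 8, 3, 7, 5] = (1 6 8 7 3 4 9 5 2)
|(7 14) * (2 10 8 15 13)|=|(2 10 8 15 13)(7 14)|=10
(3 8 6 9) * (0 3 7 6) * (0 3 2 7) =[2, 1, 7, 8, 4, 5, 9, 6, 3, 0] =(0 2 7 6 9)(3 8)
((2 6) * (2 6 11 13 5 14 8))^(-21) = (2 5)(8 13)(11 14)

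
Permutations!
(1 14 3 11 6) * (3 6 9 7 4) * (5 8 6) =(1 14 5 8 6)(3 11 9 7 4) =[0, 14, 2, 11, 3, 8, 1, 4, 6, 7, 10, 9, 12, 13, 5]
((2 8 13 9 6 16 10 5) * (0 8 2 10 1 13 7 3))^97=(0 8 7 3)(1 9 16 13 6)(5 10)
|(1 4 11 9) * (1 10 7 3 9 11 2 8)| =4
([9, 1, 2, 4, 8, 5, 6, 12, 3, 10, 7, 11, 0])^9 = (0 12 7 10 9)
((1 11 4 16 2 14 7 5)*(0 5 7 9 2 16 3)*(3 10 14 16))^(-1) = ((0 5 1 11 4 10 14 9 2 16 3))^(-1) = (0 3 16 2 9 14 10 4 11 1 5)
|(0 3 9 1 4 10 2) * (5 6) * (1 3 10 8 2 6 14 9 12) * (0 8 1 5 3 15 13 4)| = |(0 10 6 3 12 5 14 9 15 13 4 1)(2 8)| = 12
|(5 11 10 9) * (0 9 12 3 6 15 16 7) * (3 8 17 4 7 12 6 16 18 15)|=|(0 9 5 11 10 6 3 16 12 8 17 4 7)(15 18)|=26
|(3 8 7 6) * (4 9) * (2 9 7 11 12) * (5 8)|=10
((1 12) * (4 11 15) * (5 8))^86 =(4 15 11)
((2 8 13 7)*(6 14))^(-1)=(2 7 13 8)(6 14)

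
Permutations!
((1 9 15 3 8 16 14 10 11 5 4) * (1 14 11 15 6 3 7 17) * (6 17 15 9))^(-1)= (1 17 9 10 14 4 5 11 16 8 3 6)(7 15)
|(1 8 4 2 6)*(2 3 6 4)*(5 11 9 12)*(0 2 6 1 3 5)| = 28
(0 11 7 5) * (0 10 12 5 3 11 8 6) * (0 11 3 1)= (0 8 6 11 7 1)(5 10 12)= [8, 0, 2, 3, 4, 10, 11, 1, 6, 9, 12, 7, 5]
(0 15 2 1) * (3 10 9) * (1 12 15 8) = [8, 0, 12, 10, 4, 5, 6, 7, 1, 3, 9, 11, 15, 13, 14, 2] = (0 8 1)(2 12 15)(3 10 9)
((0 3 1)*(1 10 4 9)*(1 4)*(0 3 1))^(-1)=(0 10 3 1)(4 9)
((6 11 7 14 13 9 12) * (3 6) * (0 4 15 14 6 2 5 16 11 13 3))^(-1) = (0 12 9 13 6 7 11 16 5 2 3 14 15 4)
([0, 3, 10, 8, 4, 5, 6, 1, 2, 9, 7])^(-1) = [0, 7, 8, 1, 4, 5, 6, 10, 3, 9, 2]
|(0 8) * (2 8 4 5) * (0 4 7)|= 4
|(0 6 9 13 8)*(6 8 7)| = 4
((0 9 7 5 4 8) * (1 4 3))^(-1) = (0 8 4 1 3 5 7 9)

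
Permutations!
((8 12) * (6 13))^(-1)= ((6 13)(8 12))^(-1)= (6 13)(8 12)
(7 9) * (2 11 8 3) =(2 11 8 3)(7 9) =[0, 1, 11, 2, 4, 5, 6, 9, 3, 7, 10, 8]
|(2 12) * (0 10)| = |(0 10)(2 12)| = 2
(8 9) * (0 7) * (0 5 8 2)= (0 7 5 8 9 2)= [7, 1, 0, 3, 4, 8, 6, 5, 9, 2]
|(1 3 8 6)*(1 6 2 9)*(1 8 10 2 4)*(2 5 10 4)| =6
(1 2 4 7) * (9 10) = (1 2 4 7)(9 10) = [0, 2, 4, 3, 7, 5, 6, 1, 8, 10, 9]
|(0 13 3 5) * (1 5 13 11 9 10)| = 6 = |(0 11 9 10 1 5)(3 13)|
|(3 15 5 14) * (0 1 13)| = 12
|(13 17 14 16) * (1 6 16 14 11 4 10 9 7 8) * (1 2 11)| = 35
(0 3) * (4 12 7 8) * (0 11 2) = (0 3 11 2)(4 12 7 8) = [3, 1, 0, 11, 12, 5, 6, 8, 4, 9, 10, 2, 7]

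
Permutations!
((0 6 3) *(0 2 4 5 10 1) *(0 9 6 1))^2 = (0 9 3 4 10 1 6 2 5)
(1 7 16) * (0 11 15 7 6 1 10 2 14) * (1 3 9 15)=(0 11 1 6 3 9 15 7 16 10 2 14)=[11, 6, 14, 9, 4, 5, 3, 16, 8, 15, 2, 1, 12, 13, 0, 7, 10]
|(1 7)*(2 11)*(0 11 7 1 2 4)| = 6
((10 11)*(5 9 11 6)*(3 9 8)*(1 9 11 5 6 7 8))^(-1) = (1 5 9)(3 8 7 10 11)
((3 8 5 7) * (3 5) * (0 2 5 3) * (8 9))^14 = ((0 2 5 7 3 9 8))^14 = (9)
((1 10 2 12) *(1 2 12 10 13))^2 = (13)(2 12 10)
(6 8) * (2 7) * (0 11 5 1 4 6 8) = (0 11 5 1 4 6)(2 7) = [11, 4, 7, 3, 6, 1, 0, 2, 8, 9, 10, 5]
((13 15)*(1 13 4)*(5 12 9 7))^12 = (15)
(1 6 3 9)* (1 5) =[0, 6, 2, 9, 4, 1, 3, 7, 8, 5] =(1 6 3 9 5)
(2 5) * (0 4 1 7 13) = (0 4 1 7 13)(2 5) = [4, 7, 5, 3, 1, 2, 6, 13, 8, 9, 10, 11, 12, 0]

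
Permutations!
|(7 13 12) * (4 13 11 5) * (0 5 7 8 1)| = 14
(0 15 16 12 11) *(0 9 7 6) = [15, 1, 2, 3, 4, 5, 0, 6, 8, 7, 10, 9, 11, 13, 14, 16, 12] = (0 15 16 12 11 9 7 6)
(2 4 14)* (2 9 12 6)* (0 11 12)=[11, 1, 4, 3, 14, 5, 2, 7, 8, 0, 10, 12, 6, 13, 9]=(0 11 12 6 2 4 14 9)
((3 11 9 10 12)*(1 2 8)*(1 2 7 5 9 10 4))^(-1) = ((1 7 5 9 4)(2 8)(3 11 10 12))^(-1) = (1 4 9 5 7)(2 8)(3 12 10 11)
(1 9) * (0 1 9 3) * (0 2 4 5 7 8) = (9)(0 1 3 2 4 5 7 8) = [1, 3, 4, 2, 5, 7, 6, 8, 0, 9]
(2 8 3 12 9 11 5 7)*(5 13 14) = (2 8 3 12 9 11 13 14 5 7) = [0, 1, 8, 12, 4, 7, 6, 2, 3, 11, 10, 13, 9, 14, 5]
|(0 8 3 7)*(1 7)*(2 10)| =|(0 8 3 1 7)(2 10)| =10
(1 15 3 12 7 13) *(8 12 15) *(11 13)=(1 8 12 7 11 13)(3 15)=[0, 8, 2, 15, 4, 5, 6, 11, 12, 9, 10, 13, 7, 1, 14, 3]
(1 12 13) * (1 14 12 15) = (1 15)(12 13 14) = [0, 15, 2, 3, 4, 5, 6, 7, 8, 9, 10, 11, 13, 14, 12, 1]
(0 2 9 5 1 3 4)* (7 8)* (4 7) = (0 2 9 5 1 3 7 8 4) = [2, 3, 9, 7, 0, 1, 6, 8, 4, 5]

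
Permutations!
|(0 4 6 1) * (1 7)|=5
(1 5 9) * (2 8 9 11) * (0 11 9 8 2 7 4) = (0 11 7 4)(1 5 9) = [11, 5, 2, 3, 0, 9, 6, 4, 8, 1, 10, 7]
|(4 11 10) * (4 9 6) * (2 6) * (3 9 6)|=12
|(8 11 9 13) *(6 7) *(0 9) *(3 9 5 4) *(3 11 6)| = |(0 5 4 11)(3 9 13 8 6 7)| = 12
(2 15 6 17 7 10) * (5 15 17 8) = (2 17 7 10)(5 15 6 8) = [0, 1, 17, 3, 4, 15, 8, 10, 5, 9, 2, 11, 12, 13, 14, 6, 16, 7]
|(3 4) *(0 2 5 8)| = 4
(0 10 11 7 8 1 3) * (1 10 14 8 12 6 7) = [14, 3, 2, 0, 4, 5, 7, 12, 10, 9, 11, 1, 6, 13, 8] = (0 14 8 10 11 1 3)(6 7 12)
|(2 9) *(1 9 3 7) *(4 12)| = |(1 9 2 3 7)(4 12)| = 10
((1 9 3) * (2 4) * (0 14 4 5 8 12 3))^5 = (0 8)(1 2)(3 4)(5 9)(12 14)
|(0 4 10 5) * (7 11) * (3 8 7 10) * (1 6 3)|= |(0 4 1 6 3 8 7 11 10 5)|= 10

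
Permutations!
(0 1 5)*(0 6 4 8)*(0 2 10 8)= (0 1 5 6 4)(2 10 8)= [1, 5, 10, 3, 0, 6, 4, 7, 2, 9, 8]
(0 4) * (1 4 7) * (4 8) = (0 7 1 8 4) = [7, 8, 2, 3, 0, 5, 6, 1, 4]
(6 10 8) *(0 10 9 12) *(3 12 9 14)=[10, 1, 2, 12, 4, 5, 14, 7, 6, 9, 8, 11, 0, 13, 3]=(0 10 8 6 14 3 12)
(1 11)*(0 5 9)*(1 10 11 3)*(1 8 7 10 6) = (0 5 9)(1 3 8 7 10 11 6) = [5, 3, 2, 8, 4, 9, 1, 10, 7, 0, 11, 6]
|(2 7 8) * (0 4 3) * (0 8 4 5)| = 10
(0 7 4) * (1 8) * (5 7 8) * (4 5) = [8, 4, 2, 3, 0, 7, 6, 5, 1] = (0 8 1 4)(5 7)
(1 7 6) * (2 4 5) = [0, 7, 4, 3, 5, 2, 1, 6] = (1 7 6)(2 4 5)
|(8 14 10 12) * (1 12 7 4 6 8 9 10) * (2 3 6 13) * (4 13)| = 11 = |(1 12 9 10 7 13 2 3 6 8 14)|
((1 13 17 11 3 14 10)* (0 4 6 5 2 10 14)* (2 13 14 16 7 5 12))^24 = (0 7 12 17 1)(2 11 14 4 5)(3 16 6 13 10)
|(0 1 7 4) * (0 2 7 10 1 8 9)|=6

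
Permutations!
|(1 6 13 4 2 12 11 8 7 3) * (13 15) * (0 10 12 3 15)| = 13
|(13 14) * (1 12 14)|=4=|(1 12 14 13)|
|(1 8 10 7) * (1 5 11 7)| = 3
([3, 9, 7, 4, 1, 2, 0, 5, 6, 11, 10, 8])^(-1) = (0 6 8 11 9 1 4 3)(2 5 7)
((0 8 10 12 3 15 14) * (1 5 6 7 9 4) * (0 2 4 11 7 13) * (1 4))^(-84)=((0 8 10 12 3 15 14 2 1 5 6 13)(7 9 11))^(-84)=(15)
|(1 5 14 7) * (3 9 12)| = 12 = |(1 5 14 7)(3 9 12)|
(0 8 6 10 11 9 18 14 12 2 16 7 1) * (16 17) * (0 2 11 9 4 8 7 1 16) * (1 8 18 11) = (0 7 16 8 6 10 9 11 4 18 14 12 1 2 17) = [7, 2, 17, 3, 18, 5, 10, 16, 6, 11, 9, 4, 1, 13, 12, 15, 8, 0, 14]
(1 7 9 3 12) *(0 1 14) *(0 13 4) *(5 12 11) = (0 1 7 9 3 11 5 12 14 13 4) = [1, 7, 2, 11, 0, 12, 6, 9, 8, 3, 10, 5, 14, 4, 13]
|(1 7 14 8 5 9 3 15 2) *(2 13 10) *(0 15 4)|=13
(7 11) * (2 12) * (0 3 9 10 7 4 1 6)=(0 3 9 10 7 11 4 1 6)(2 12)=[3, 6, 12, 9, 1, 5, 0, 11, 8, 10, 7, 4, 2]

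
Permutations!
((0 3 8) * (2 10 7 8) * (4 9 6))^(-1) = (0 8 7 10 2 3)(4 6 9)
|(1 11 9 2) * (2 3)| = |(1 11 9 3 2)| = 5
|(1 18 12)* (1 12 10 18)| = 2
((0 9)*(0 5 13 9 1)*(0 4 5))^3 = ((0 1 4 5 13 9))^3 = (0 5)(1 13)(4 9)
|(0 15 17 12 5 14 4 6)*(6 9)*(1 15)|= |(0 1 15 17 12 5 14 4 9 6)|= 10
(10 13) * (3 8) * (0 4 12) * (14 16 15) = [4, 1, 2, 8, 12, 5, 6, 7, 3, 9, 13, 11, 0, 10, 16, 14, 15] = (0 4 12)(3 8)(10 13)(14 16 15)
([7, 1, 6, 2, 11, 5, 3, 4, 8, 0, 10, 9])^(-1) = (0 9 11 4 7)(2 3 6)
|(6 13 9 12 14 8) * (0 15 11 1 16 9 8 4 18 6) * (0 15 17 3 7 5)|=60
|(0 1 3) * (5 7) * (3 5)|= 5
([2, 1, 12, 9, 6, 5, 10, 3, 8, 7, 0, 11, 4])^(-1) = (0 10 6 4 12 2)(3 7 9)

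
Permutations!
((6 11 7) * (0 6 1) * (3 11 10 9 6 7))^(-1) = (0 1 7)(3 11)(6 9 10)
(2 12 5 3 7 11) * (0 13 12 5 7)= (0 13 12 7 11 2 5 3)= [13, 1, 5, 0, 4, 3, 6, 11, 8, 9, 10, 2, 7, 12]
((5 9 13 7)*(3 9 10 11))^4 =((3 9 13 7 5 10 11))^4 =(3 5 9 10 13 11 7)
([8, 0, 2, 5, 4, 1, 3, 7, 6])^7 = (0 8 6 3 5 1)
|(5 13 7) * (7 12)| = |(5 13 12 7)| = 4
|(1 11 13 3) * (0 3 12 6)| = 7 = |(0 3 1 11 13 12 6)|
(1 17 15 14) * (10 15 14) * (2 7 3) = [0, 17, 7, 2, 4, 5, 6, 3, 8, 9, 15, 11, 12, 13, 1, 10, 16, 14] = (1 17 14)(2 7 3)(10 15)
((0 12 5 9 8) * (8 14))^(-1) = (0 8 14 9 5 12)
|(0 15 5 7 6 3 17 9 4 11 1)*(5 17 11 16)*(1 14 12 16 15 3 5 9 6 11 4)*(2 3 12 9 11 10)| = 63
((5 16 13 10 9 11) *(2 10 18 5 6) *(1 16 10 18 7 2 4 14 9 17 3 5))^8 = ((1 16 13 7 2 18)(3 5 10 17)(4 14 9 11 6))^8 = (1 13 2)(4 11 14 6 9)(7 18 16)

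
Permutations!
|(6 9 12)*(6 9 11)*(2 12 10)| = 4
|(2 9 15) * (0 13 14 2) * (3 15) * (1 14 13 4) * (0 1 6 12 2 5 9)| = 30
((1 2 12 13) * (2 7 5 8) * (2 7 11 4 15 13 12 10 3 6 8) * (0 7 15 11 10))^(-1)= (0 2 5 7)(1 13 15 8 6 3 10)(4 11)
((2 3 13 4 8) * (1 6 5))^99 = (2 8 4 13 3)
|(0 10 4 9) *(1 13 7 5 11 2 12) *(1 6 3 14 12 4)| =20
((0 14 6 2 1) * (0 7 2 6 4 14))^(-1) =((1 7 2)(4 14))^(-1) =(1 2 7)(4 14)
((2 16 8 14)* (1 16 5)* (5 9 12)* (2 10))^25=((1 16 8 14 10 2 9 12 5))^25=(1 12 2 14 16 5 9 10 8)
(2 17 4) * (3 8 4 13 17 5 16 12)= (2 5 16 12 3 8 4)(13 17)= [0, 1, 5, 8, 2, 16, 6, 7, 4, 9, 10, 11, 3, 17, 14, 15, 12, 13]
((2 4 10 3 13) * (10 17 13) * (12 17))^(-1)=((2 4 12 17 13)(3 10))^(-1)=(2 13 17 12 4)(3 10)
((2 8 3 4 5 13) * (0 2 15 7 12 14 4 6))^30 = ((0 2 8 3 6)(4 5 13 15 7 12 14))^30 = (4 13 7 14 5 15 12)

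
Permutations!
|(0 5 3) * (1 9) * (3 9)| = |(0 5 9 1 3)| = 5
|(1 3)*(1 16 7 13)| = |(1 3 16 7 13)| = 5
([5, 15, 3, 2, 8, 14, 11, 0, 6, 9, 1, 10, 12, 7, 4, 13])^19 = (0 10 14 15 8 7 11 5 1 4 13 6)(2 3)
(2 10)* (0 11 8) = (0 11 8)(2 10) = [11, 1, 10, 3, 4, 5, 6, 7, 0, 9, 2, 8]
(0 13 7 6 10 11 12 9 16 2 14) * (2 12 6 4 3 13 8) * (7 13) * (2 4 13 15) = (0 8 4 3 7 13 15 2 14)(6 10 11)(9 16 12) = [8, 1, 14, 7, 3, 5, 10, 13, 4, 16, 11, 6, 9, 15, 0, 2, 12]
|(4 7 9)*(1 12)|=|(1 12)(4 7 9)|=6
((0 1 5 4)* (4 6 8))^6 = ((0 1 5 6 8 4))^6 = (8)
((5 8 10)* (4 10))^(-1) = (4 8 5 10)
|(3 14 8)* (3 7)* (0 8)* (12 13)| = 10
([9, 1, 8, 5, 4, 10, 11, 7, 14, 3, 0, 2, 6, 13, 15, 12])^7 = [3, 1, 2, 10, 4, 0, 6, 7, 8, 5, 9, 11, 12, 13, 14, 15]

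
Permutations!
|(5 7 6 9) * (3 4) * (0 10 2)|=|(0 10 2)(3 4)(5 7 6 9)|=12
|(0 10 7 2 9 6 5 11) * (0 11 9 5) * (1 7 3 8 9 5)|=6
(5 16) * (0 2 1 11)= (0 2 1 11)(5 16)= [2, 11, 1, 3, 4, 16, 6, 7, 8, 9, 10, 0, 12, 13, 14, 15, 5]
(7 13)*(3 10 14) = [0, 1, 2, 10, 4, 5, 6, 13, 8, 9, 14, 11, 12, 7, 3] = (3 10 14)(7 13)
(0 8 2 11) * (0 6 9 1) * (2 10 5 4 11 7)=(0 8 10 5 4 11 6 9 1)(2 7)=[8, 0, 7, 3, 11, 4, 9, 2, 10, 1, 5, 6]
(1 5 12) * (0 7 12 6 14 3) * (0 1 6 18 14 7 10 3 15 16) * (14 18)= (18)(0 10 3 1 5 14 15 16)(6 7 12)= [10, 5, 2, 1, 4, 14, 7, 12, 8, 9, 3, 11, 6, 13, 15, 16, 0, 17, 18]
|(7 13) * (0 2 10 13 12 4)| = |(0 2 10 13 7 12 4)| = 7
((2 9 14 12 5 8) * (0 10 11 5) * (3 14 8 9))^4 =(0 9 14 11 2)(3 10 8 12 5) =((0 10 11 5 9 8 2 3 14 12))^4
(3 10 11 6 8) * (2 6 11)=(11)(2 6 8 3 10)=[0, 1, 6, 10, 4, 5, 8, 7, 3, 9, 2, 11]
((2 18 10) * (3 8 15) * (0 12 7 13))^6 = (18)(0 7)(12 13)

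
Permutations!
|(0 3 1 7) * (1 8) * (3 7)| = |(0 7)(1 3 8)| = 6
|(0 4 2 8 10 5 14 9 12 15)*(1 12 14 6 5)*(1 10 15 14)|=|(0 4 2 8 15)(1 12 14 9)(5 6)|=20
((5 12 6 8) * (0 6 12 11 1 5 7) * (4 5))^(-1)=(12)(0 7 8 6)(1 11 5 4)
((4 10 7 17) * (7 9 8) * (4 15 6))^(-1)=((4 10 9 8 7 17 15 6))^(-1)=(4 6 15 17 7 8 9 10)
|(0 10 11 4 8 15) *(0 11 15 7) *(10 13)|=|(0 13 10 15 11 4 8 7)|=8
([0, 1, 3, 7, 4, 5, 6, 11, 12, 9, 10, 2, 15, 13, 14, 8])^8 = (8 15 12)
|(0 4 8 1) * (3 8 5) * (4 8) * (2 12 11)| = 3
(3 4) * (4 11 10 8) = (3 11 10 8 4) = [0, 1, 2, 11, 3, 5, 6, 7, 4, 9, 8, 10]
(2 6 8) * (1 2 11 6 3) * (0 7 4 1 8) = (0 7 4 1 2 3 8 11 6) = [7, 2, 3, 8, 1, 5, 0, 4, 11, 9, 10, 6]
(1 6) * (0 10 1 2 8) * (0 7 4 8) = [10, 6, 0, 3, 8, 5, 2, 4, 7, 9, 1] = (0 10 1 6 2)(4 8 7)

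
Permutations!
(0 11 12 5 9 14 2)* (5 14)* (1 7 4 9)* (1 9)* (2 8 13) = (0 11 12 14 8 13 2)(1 7 4)(5 9) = [11, 7, 0, 3, 1, 9, 6, 4, 13, 5, 10, 12, 14, 2, 8]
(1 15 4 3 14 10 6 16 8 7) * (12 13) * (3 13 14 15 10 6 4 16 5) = (1 10 4 13 12 14 6 5 3 15 16 8 7) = [0, 10, 2, 15, 13, 3, 5, 1, 7, 9, 4, 11, 14, 12, 6, 16, 8]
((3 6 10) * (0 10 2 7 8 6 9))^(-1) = (0 9 3 10)(2 6 8 7)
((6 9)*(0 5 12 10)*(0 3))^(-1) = ((0 5 12 10 3)(6 9))^(-1) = (0 3 10 12 5)(6 9)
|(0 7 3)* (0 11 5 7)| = |(3 11 5 7)| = 4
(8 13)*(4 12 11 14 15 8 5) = [0, 1, 2, 3, 12, 4, 6, 7, 13, 9, 10, 14, 11, 5, 15, 8] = (4 12 11 14 15 8 13 5)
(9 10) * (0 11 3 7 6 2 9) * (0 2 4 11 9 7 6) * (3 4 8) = (0 9 10 2 7)(3 6 8)(4 11) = [9, 1, 7, 6, 11, 5, 8, 0, 3, 10, 2, 4]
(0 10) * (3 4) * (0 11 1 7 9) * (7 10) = [7, 10, 2, 4, 3, 5, 6, 9, 8, 0, 11, 1] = (0 7 9)(1 10 11)(3 4)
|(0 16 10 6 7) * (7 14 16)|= |(0 7)(6 14 16 10)|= 4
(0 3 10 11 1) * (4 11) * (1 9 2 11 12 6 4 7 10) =(0 3 1)(2 11 9)(4 12 6)(7 10) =[3, 0, 11, 1, 12, 5, 4, 10, 8, 2, 7, 9, 6]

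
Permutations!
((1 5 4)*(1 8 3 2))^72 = (8)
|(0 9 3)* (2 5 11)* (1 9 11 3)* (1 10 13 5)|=|(0 11 2 1 9 10 13 5 3)|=9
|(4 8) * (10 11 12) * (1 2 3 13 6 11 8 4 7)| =|(1 2 3 13 6 11 12 10 8 7)| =10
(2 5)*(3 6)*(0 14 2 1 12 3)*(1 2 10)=(0 14 10 1 12 3 6)(2 5)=[14, 12, 5, 6, 4, 2, 0, 7, 8, 9, 1, 11, 3, 13, 10]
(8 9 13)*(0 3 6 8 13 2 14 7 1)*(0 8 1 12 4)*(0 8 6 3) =(1 6)(2 14 7 12 4 8 9) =[0, 6, 14, 3, 8, 5, 1, 12, 9, 2, 10, 11, 4, 13, 7]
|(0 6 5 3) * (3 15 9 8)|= |(0 6 5 15 9 8 3)|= 7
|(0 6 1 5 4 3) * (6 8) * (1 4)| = |(0 8 6 4 3)(1 5)| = 10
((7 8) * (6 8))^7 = ((6 8 7))^7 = (6 8 7)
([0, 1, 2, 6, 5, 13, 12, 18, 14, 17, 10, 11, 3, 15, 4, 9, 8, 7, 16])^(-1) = (3 12 6)(4 14 8 16 18 7 17 9 15 13 5)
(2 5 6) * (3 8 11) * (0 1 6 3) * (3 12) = [1, 6, 5, 8, 4, 12, 2, 7, 11, 9, 10, 0, 3] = (0 1 6 2 5 12 3 8 11)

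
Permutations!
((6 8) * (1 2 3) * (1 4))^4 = (8)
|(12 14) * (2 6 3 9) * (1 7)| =|(1 7)(2 6 3 9)(12 14)| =4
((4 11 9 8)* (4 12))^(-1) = ((4 11 9 8 12))^(-1) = (4 12 8 9 11)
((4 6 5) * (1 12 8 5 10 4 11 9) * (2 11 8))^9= (1 9 11 2 12)(5 8)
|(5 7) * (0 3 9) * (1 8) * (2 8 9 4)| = |(0 3 4 2 8 1 9)(5 7)| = 14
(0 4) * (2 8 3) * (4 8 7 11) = (0 8 3 2 7 11 4) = [8, 1, 7, 2, 0, 5, 6, 11, 3, 9, 10, 4]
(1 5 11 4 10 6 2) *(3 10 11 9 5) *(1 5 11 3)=(2 5 9 11 4 3 10 6)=[0, 1, 5, 10, 3, 9, 2, 7, 8, 11, 6, 4]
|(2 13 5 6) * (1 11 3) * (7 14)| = 12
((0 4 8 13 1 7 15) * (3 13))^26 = (0 8 13 7)(1 15 4 3)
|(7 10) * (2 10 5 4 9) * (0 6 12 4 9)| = |(0 6 12 4)(2 10 7 5 9)| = 20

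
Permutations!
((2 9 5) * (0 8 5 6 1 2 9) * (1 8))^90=(5 6)(8 9)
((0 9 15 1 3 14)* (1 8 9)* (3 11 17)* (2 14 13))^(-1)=(0 14 2 13 3 17 11 1)(8 15 9)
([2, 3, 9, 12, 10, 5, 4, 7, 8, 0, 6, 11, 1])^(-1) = (0 9 2)(1 12 3)(4 6 10)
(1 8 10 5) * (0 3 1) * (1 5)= (0 3 5)(1 8 10)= [3, 8, 2, 5, 4, 0, 6, 7, 10, 9, 1]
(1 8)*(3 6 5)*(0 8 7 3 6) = (0 8 1 7 3)(5 6) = [8, 7, 2, 0, 4, 6, 5, 3, 1]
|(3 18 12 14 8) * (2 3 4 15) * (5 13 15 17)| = |(2 3 18 12 14 8 4 17 5 13 15)| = 11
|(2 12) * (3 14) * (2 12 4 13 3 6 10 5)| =8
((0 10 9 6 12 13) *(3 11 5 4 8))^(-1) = (0 13 12 6 9 10)(3 8 4 5 11)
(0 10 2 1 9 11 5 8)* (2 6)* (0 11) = (0 10 6 2 1 9)(5 8 11) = [10, 9, 1, 3, 4, 8, 2, 7, 11, 0, 6, 5]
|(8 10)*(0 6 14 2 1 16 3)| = |(0 6 14 2 1 16 3)(8 10)| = 14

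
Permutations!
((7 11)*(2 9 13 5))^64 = ((2 9 13 5)(7 11))^64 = (13)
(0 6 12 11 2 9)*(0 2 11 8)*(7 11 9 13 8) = (0 6 12 7 11 9 2 13 8) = [6, 1, 13, 3, 4, 5, 12, 11, 0, 2, 10, 9, 7, 8]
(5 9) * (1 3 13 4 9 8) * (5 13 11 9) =[0, 3, 2, 11, 5, 8, 6, 7, 1, 13, 10, 9, 12, 4] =(1 3 11 9 13 4 5 8)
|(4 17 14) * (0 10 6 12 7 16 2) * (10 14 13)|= 11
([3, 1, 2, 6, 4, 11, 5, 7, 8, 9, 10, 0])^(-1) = (0 11 5 6 3)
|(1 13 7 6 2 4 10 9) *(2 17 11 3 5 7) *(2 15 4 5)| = |(1 13 15 4 10 9)(2 5 7 6 17 11 3)| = 42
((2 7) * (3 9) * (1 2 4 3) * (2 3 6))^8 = ((1 3 9)(2 7 4 6))^8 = (1 9 3)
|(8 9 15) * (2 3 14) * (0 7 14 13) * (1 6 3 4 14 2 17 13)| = 21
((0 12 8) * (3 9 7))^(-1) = ((0 12 8)(3 9 7))^(-1) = (0 8 12)(3 7 9)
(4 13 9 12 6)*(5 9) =(4 13 5 9 12 6) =[0, 1, 2, 3, 13, 9, 4, 7, 8, 12, 10, 11, 6, 5]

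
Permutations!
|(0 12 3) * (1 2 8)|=|(0 12 3)(1 2 8)|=3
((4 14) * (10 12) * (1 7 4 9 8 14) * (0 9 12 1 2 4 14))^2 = (0 8 9)(1 14 10 7 12)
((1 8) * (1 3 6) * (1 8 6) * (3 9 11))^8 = (1 8 11)(3 6 9)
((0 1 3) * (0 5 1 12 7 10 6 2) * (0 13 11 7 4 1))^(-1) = (0 5 3 1 4 12)(2 6 10 7 11 13)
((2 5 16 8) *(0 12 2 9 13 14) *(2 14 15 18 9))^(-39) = ((0 12 14)(2 5 16 8)(9 13 15 18))^(-39) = (2 5 16 8)(9 13 15 18)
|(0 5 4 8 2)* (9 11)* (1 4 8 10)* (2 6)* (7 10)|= 20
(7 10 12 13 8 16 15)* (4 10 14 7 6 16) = (4 10 12 13 8)(6 16 15)(7 14) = [0, 1, 2, 3, 10, 5, 16, 14, 4, 9, 12, 11, 13, 8, 7, 6, 15]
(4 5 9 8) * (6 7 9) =[0, 1, 2, 3, 5, 6, 7, 9, 4, 8] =(4 5 6 7 9 8)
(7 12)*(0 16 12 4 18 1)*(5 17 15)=(0 16 12 7 4 18 1)(5 17 15)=[16, 0, 2, 3, 18, 17, 6, 4, 8, 9, 10, 11, 7, 13, 14, 5, 12, 15, 1]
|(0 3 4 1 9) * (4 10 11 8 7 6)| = |(0 3 10 11 8 7 6 4 1 9)| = 10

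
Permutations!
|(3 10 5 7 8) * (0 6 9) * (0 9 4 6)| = 10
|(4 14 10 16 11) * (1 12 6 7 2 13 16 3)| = |(1 12 6 7 2 13 16 11 4 14 10 3)| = 12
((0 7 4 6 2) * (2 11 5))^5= ((0 7 4 6 11 5 2))^5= (0 5 6 7 2 11 4)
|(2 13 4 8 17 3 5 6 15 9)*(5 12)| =|(2 13 4 8 17 3 12 5 6 15 9)| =11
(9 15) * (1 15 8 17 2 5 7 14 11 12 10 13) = (1 15 9 8 17 2 5 7 14 11 12 10 13) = [0, 15, 5, 3, 4, 7, 6, 14, 17, 8, 13, 12, 10, 1, 11, 9, 16, 2]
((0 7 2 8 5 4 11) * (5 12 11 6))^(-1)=(0 11 12 8 2 7)(4 5 6)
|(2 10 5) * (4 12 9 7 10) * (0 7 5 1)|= |(0 7 10 1)(2 4 12 9 5)|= 20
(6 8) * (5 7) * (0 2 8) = (0 2 8 6)(5 7) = [2, 1, 8, 3, 4, 7, 0, 5, 6]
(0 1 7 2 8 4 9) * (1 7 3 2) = (0 7 1 3 2 8 4 9) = [7, 3, 8, 2, 9, 5, 6, 1, 4, 0]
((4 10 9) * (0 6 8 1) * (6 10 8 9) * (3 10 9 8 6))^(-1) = (0 1 8 6 4 9)(3 10)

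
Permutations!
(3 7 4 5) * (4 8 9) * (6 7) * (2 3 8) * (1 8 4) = (1 8 9)(2 3 6 7)(4 5) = [0, 8, 3, 6, 5, 4, 7, 2, 9, 1]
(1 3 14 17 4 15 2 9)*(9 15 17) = (1 3 14 9)(2 15)(4 17) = [0, 3, 15, 14, 17, 5, 6, 7, 8, 1, 10, 11, 12, 13, 9, 2, 16, 4]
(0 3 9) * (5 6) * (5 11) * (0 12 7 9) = (0 3)(5 6 11)(7 9 12) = [3, 1, 2, 0, 4, 6, 11, 9, 8, 12, 10, 5, 7]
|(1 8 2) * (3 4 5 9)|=|(1 8 2)(3 4 5 9)|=12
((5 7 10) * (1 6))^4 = (5 7 10) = ((1 6)(5 7 10))^4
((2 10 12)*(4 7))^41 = (2 12 10)(4 7)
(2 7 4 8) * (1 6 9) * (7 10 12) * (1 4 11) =(1 6 9 4 8 2 10 12 7 11) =[0, 6, 10, 3, 8, 5, 9, 11, 2, 4, 12, 1, 7]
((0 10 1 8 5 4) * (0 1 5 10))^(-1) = (1 4 5 10 8)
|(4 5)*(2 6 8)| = 6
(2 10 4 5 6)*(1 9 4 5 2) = (1 9 4 2 10 5 6) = [0, 9, 10, 3, 2, 6, 1, 7, 8, 4, 5]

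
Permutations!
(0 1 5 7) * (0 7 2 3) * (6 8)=[1, 5, 3, 0, 4, 2, 8, 7, 6]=(0 1 5 2 3)(6 8)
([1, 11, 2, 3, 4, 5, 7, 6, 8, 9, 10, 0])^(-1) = (0 11 1)(6 7)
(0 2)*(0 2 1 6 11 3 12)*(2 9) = (0 1 6 11 3 12)(2 9) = [1, 6, 9, 12, 4, 5, 11, 7, 8, 2, 10, 3, 0]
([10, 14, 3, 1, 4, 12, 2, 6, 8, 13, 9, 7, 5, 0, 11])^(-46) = [9, 7, 14, 11, 4, 5, 1, 3, 8, 0, 13, 2, 12, 10, 6]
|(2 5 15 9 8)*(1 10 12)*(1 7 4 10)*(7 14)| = 5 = |(2 5 15 9 8)(4 10 12 14 7)|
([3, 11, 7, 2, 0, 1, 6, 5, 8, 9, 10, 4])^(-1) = [4, 5, 3, 0, 11, 7, 6, 2, 8, 9, 10, 1]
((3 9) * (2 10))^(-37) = (2 10)(3 9)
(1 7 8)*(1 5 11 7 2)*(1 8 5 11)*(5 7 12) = [0, 2, 8, 3, 4, 1, 6, 7, 11, 9, 10, 12, 5] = (1 2 8 11 12 5)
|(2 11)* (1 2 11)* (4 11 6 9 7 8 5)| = |(1 2)(4 11 6 9 7 8 5)| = 14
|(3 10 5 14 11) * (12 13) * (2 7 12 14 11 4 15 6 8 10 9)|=|(2 7 12 13 14 4 15 6 8 10 5 11 3 9)|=14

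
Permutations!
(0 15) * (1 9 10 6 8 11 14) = (0 15)(1 9 10 6 8 11 14) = [15, 9, 2, 3, 4, 5, 8, 7, 11, 10, 6, 14, 12, 13, 1, 0]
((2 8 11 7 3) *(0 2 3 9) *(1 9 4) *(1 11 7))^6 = (0 1 4 8)(2 9 11 7)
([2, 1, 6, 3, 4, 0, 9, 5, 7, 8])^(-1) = [5, 1, 0, 3, 4, 7, 2, 8, 9, 6]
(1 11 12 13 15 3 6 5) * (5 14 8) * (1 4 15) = [0, 11, 2, 6, 15, 4, 14, 7, 5, 9, 10, 12, 13, 1, 8, 3] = (1 11 12 13)(3 6 14 8 5 4 15)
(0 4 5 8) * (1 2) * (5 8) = [4, 2, 1, 3, 8, 5, 6, 7, 0] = (0 4 8)(1 2)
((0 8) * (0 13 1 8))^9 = ((1 8 13))^9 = (13)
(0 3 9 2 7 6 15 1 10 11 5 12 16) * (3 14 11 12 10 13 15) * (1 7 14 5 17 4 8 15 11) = [5, 13, 14, 9, 8, 10, 3, 6, 15, 2, 12, 17, 16, 11, 1, 7, 0, 4] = (0 5 10 12 16)(1 13 11 17 4 8 15 7 6 3 9 2 14)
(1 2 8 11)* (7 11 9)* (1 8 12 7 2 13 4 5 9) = (1 13 4 5 9 2 12 7 11 8) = [0, 13, 12, 3, 5, 9, 6, 11, 1, 2, 10, 8, 7, 4]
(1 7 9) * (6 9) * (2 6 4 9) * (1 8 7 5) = (1 5)(2 6)(4 9 8 7) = [0, 5, 6, 3, 9, 1, 2, 4, 7, 8]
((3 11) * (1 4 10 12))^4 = (12)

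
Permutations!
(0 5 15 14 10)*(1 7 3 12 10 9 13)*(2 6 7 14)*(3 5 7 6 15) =[7, 14, 15, 12, 4, 3, 6, 5, 8, 13, 0, 11, 10, 1, 9, 2] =(0 7 5 3 12 10)(1 14 9 13)(2 15)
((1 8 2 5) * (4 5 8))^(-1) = (1 5 4)(2 8)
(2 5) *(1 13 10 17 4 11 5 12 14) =(1 13 10 17 4 11 5 2 12 14) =[0, 13, 12, 3, 11, 2, 6, 7, 8, 9, 17, 5, 14, 10, 1, 15, 16, 4]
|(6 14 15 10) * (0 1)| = 4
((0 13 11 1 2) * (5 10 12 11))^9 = (0 13 5 10 12 11 1 2)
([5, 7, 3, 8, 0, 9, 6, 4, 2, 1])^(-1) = (0 4 7 1 9 5)(2 8 3)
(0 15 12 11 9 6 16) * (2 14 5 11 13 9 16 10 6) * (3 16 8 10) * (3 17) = (0 15 12 13 9 2 14 5 11 8 10 6 17 3 16) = [15, 1, 14, 16, 4, 11, 17, 7, 10, 2, 6, 8, 13, 9, 5, 12, 0, 3]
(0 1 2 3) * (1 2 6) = (0 2 3)(1 6) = [2, 6, 3, 0, 4, 5, 1]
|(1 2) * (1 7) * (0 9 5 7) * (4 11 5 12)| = |(0 9 12 4 11 5 7 1 2)| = 9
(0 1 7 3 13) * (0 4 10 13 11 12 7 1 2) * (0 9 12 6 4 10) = (0 2 9 12 7 3 11 6 4)(10 13) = [2, 1, 9, 11, 0, 5, 4, 3, 8, 12, 13, 6, 7, 10]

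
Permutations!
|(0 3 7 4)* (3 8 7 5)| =|(0 8 7 4)(3 5)| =4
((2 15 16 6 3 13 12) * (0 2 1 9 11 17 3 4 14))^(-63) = ((0 2 15 16 6 4 14)(1 9 11 17 3 13 12))^(-63) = (17)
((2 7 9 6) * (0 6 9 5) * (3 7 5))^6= (9)(0 2)(5 6)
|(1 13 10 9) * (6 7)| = |(1 13 10 9)(6 7)| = 4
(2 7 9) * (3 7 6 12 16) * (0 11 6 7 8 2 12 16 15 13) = (0 11 6 16 3 8 2 7 9 12 15 13) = [11, 1, 7, 8, 4, 5, 16, 9, 2, 12, 10, 6, 15, 0, 14, 13, 3]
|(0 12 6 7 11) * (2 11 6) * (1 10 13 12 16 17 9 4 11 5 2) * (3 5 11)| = 36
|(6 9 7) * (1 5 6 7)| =|(1 5 6 9)| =4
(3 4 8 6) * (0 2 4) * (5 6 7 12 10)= (0 2 4 8 7 12 10 5 6 3)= [2, 1, 4, 0, 8, 6, 3, 12, 7, 9, 5, 11, 10]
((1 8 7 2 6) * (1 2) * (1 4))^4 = ((1 8 7 4)(2 6))^4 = (8)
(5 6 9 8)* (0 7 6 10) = [7, 1, 2, 3, 4, 10, 9, 6, 5, 8, 0] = (0 7 6 9 8 5 10)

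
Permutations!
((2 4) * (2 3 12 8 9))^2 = (2 3 8)(4 12 9)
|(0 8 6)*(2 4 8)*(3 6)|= |(0 2 4 8 3 6)|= 6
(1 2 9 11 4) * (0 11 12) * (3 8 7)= (0 11 4 1 2 9 12)(3 8 7)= [11, 2, 9, 8, 1, 5, 6, 3, 7, 12, 10, 4, 0]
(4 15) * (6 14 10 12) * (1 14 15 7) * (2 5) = (1 14 10 12 6 15 4 7)(2 5) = [0, 14, 5, 3, 7, 2, 15, 1, 8, 9, 12, 11, 6, 13, 10, 4]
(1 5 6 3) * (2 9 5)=(1 2 9 5 6 3)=[0, 2, 9, 1, 4, 6, 3, 7, 8, 5]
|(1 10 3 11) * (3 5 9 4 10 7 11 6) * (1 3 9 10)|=14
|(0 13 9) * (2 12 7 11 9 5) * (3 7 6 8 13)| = |(0 3 7 11 9)(2 12 6 8 13 5)| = 30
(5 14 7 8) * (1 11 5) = (1 11 5 14 7 8) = [0, 11, 2, 3, 4, 14, 6, 8, 1, 9, 10, 5, 12, 13, 7]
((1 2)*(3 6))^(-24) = (6)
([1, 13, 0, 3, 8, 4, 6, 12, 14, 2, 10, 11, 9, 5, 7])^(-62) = (0 4 12 1 8 9 13 14 2 5 7)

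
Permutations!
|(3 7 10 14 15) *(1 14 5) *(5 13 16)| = |(1 14 15 3 7 10 13 16 5)| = 9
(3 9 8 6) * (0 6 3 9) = (0 6 9 8 3) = [6, 1, 2, 0, 4, 5, 9, 7, 3, 8]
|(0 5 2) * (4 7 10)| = 3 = |(0 5 2)(4 7 10)|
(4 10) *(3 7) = (3 7)(4 10) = [0, 1, 2, 7, 10, 5, 6, 3, 8, 9, 4]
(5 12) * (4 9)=(4 9)(5 12)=[0, 1, 2, 3, 9, 12, 6, 7, 8, 4, 10, 11, 5]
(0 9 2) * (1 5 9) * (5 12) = (0 1 12 5 9 2) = [1, 12, 0, 3, 4, 9, 6, 7, 8, 2, 10, 11, 5]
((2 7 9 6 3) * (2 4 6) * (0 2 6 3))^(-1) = ((0 2 7 9 6)(3 4))^(-1) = (0 6 9 7 2)(3 4)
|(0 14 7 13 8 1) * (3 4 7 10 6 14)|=21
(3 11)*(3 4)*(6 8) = (3 11 4)(6 8) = [0, 1, 2, 11, 3, 5, 8, 7, 6, 9, 10, 4]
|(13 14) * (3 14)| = |(3 14 13)| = 3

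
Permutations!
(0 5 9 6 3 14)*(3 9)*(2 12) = [5, 1, 12, 14, 4, 3, 9, 7, 8, 6, 10, 11, 2, 13, 0] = (0 5 3 14)(2 12)(6 9)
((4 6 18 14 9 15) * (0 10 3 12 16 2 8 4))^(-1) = (0 15 9 14 18 6 4 8 2 16 12 3 10)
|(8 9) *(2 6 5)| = 6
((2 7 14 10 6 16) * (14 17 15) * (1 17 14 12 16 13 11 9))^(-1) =(1 9 11 13 6 10 14 7 2 16 12 15 17)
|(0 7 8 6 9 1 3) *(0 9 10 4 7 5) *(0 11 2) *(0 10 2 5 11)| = 6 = |(0 11 5)(1 3 9)(2 10 4 7 8 6)|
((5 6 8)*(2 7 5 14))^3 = (2 6)(5 14)(7 8)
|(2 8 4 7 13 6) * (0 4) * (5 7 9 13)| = 14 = |(0 4 9 13 6 2 8)(5 7)|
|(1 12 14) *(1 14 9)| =3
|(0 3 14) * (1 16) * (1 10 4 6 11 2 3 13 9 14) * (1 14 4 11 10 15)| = |(0 13 9 4 6 10 11 2 3 14)(1 16 15)| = 30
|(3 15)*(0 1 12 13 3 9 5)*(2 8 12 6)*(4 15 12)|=|(0 1 6 2 8 4 15 9 5)(3 12 13)|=9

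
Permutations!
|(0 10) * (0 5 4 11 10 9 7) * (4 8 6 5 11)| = |(0 9 7)(5 8 6)(10 11)| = 6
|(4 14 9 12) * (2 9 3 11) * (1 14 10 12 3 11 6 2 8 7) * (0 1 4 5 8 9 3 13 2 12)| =|(0 1 14 11 9 13 2 3 6 12 5 8 7 4 10)| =15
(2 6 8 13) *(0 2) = (0 2 6 8 13) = [2, 1, 6, 3, 4, 5, 8, 7, 13, 9, 10, 11, 12, 0]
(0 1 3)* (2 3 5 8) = [1, 5, 3, 0, 4, 8, 6, 7, 2] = (0 1 5 8 2 3)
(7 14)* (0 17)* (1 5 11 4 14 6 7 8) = (0 17)(1 5 11 4 14 8)(6 7) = [17, 5, 2, 3, 14, 11, 7, 6, 1, 9, 10, 4, 12, 13, 8, 15, 16, 0]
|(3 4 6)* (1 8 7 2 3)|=|(1 8 7 2 3 4 6)|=7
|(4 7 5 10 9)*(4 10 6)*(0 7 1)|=6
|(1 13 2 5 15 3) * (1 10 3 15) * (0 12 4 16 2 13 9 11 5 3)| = |(0 12 4 16 2 3 10)(1 9 11 5)| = 28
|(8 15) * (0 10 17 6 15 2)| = 7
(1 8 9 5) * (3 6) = (1 8 9 5)(3 6) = [0, 8, 2, 6, 4, 1, 3, 7, 9, 5]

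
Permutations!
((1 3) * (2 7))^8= ((1 3)(2 7))^8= (7)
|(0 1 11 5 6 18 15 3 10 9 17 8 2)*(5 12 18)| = |(0 1 11 12 18 15 3 10 9 17 8 2)(5 6)| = 12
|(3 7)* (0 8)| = 2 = |(0 8)(3 7)|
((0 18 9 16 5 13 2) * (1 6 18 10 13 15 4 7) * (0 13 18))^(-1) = (0 6 1 7 4 15 5 16 9 18 10)(2 13)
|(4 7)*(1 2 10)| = |(1 2 10)(4 7)| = 6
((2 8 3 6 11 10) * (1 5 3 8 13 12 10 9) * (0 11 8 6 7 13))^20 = ((0 11 9 1 5 3 7 13 12 10 2)(6 8))^20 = (0 10 13 3 1 11 2 12 7 5 9)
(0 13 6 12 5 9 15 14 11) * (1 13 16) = [16, 13, 2, 3, 4, 9, 12, 7, 8, 15, 10, 0, 5, 6, 11, 14, 1] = (0 16 1 13 6 12 5 9 15 14 11)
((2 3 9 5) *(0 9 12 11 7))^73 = (0 9 5 2 3 12 11 7)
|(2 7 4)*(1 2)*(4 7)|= 3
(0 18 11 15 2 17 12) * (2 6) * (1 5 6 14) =(0 18 11 15 14 1 5 6 2 17 12) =[18, 5, 17, 3, 4, 6, 2, 7, 8, 9, 10, 15, 0, 13, 1, 14, 16, 12, 11]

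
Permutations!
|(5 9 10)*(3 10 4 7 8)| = 7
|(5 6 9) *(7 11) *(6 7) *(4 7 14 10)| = 8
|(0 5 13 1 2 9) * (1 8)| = 7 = |(0 5 13 8 1 2 9)|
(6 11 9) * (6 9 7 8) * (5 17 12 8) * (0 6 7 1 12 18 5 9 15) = (0 6 11 1 12 8 7 9 15)(5 17 18) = [6, 12, 2, 3, 4, 17, 11, 9, 7, 15, 10, 1, 8, 13, 14, 0, 16, 18, 5]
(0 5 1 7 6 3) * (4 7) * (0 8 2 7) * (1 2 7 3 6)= (0 5 2 3 8 7 1 4)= [5, 4, 3, 8, 0, 2, 6, 1, 7]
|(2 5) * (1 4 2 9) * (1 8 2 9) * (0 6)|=|(0 6)(1 4 9 8 2 5)|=6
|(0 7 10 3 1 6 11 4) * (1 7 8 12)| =|(0 8 12 1 6 11 4)(3 7 10)| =21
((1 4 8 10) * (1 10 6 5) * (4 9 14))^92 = (1 9 14 4 8 6 5)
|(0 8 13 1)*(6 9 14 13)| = 7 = |(0 8 6 9 14 13 1)|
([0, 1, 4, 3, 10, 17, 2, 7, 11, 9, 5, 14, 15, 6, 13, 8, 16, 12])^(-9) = (2 5 15 14)(4 17 8 13)(6 10 12 11)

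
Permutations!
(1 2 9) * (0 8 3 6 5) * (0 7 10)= (0 8 3 6 5 7 10)(1 2 9)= [8, 2, 9, 6, 4, 7, 5, 10, 3, 1, 0]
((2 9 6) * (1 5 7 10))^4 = (10)(2 9 6)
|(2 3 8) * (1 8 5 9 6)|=|(1 8 2 3 5 9 6)|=7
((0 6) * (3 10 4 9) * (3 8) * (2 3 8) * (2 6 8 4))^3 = ((0 8 4 9 6)(2 3 10))^3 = (10)(0 9 8 6 4)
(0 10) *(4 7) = (0 10)(4 7) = [10, 1, 2, 3, 7, 5, 6, 4, 8, 9, 0]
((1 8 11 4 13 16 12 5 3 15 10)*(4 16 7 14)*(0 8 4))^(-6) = ((0 8 11 16 12 5 3 15 10 1 4 13 7 14))^(-6) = (0 10 11 4 12 7 3)(1 16 13 5 14 15 8)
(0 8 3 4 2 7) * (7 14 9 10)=[8, 1, 14, 4, 2, 5, 6, 0, 3, 10, 7, 11, 12, 13, 9]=(0 8 3 4 2 14 9 10 7)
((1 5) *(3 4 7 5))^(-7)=((1 3 4 7 5))^(-7)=(1 7 3 5 4)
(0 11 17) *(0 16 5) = (0 11 17 16 5) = [11, 1, 2, 3, 4, 0, 6, 7, 8, 9, 10, 17, 12, 13, 14, 15, 5, 16]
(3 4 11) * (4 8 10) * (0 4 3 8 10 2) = (0 4 11 8 2)(3 10) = [4, 1, 0, 10, 11, 5, 6, 7, 2, 9, 3, 8]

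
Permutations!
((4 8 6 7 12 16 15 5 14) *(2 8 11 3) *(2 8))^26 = ((3 8 6 7 12 16 15 5 14 4 11))^26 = (3 12 14 8 16 4 6 15 11 7 5)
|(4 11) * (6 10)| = 2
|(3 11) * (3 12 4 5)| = |(3 11 12 4 5)| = 5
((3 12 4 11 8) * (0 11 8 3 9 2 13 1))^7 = ((0 11 3 12 4 8 9 2 13 1))^7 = (0 2 4 11 13 8 3 1 9 12)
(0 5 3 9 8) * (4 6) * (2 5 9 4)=(0 9 8)(2 5 3 4 6)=[9, 1, 5, 4, 6, 3, 2, 7, 0, 8]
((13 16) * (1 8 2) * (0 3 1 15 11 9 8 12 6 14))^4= ((0 3 1 12 6 14)(2 15 11 9 8)(13 16))^4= (16)(0 6 1)(2 8 9 11 15)(3 14 12)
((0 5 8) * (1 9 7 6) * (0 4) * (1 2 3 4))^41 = (0 5 8 1 9 7 6 2 3 4)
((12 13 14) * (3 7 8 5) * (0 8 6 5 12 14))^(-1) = ((14)(0 8 12 13)(3 7 6 5))^(-1) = (14)(0 13 12 8)(3 5 6 7)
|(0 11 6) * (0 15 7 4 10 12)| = 8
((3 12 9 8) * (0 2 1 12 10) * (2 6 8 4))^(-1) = ((0 6 8 3 10)(1 12 9 4 2))^(-1) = (0 10 3 8 6)(1 2 4 9 12)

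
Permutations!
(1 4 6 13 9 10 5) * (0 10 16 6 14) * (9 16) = (0 10 5 1 4 14)(6 13 16) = [10, 4, 2, 3, 14, 1, 13, 7, 8, 9, 5, 11, 12, 16, 0, 15, 6]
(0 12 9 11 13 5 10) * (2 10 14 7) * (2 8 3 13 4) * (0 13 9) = (0 12)(2 10 13 5 14 7 8 3 9 11 4) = [12, 1, 10, 9, 2, 14, 6, 8, 3, 11, 13, 4, 0, 5, 7]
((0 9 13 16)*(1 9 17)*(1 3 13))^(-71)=(0 16 13 3 17)(1 9)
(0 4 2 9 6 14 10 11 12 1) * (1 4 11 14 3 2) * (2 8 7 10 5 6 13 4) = (0 11 12 2 9 13 4 1)(3 8 7 10 14 5 6) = [11, 0, 9, 8, 1, 6, 3, 10, 7, 13, 14, 12, 2, 4, 5]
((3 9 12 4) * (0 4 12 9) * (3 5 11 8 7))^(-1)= ((12)(0 4 5 11 8 7 3))^(-1)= (12)(0 3 7 8 11 5 4)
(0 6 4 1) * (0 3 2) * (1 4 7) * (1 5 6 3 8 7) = (0 3 2)(1 8 7 5 6) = [3, 8, 0, 2, 4, 6, 1, 5, 7]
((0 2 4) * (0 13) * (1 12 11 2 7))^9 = (0 7 1 12 11 2 4 13)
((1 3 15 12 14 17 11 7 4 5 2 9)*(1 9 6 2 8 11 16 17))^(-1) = (1 14 12 15 3)(2 6)(4 7 11 8 5)(16 17)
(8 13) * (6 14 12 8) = [0, 1, 2, 3, 4, 5, 14, 7, 13, 9, 10, 11, 8, 6, 12] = (6 14 12 8 13)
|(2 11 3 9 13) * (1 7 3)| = |(1 7 3 9 13 2 11)| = 7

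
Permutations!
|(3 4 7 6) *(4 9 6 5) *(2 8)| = 6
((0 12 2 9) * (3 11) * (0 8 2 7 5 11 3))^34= (0 11 5 7 12)(2 9 8)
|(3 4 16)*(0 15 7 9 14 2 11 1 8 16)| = 12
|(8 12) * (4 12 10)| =4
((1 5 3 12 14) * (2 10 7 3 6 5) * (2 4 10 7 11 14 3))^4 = ((1 4 10 11 14)(2 7)(3 12)(5 6))^4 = (1 14 11 10 4)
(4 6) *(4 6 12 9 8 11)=(4 12 9 8 11)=[0, 1, 2, 3, 12, 5, 6, 7, 11, 8, 10, 4, 9]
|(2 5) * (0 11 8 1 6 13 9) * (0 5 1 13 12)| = |(0 11 8 13 9 5 2 1 6 12)| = 10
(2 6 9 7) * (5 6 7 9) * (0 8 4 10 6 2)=[8, 1, 7, 3, 10, 2, 5, 0, 4, 9, 6]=(0 8 4 10 6 5 2 7)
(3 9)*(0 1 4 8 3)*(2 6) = (0 1 4 8 3 9)(2 6) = [1, 4, 6, 9, 8, 5, 2, 7, 3, 0]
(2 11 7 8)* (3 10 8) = [0, 1, 11, 10, 4, 5, 6, 3, 2, 9, 8, 7] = (2 11 7 3 10 8)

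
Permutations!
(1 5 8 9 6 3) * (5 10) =(1 10 5 8 9 6 3) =[0, 10, 2, 1, 4, 8, 3, 7, 9, 6, 5]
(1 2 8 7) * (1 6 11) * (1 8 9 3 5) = (1 2 9 3 5)(6 11 8 7) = [0, 2, 9, 5, 4, 1, 11, 6, 7, 3, 10, 8]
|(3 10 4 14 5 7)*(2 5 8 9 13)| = |(2 5 7 3 10 4 14 8 9 13)| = 10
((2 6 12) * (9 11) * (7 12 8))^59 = (2 12 7 8 6)(9 11) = ((2 6 8 7 12)(9 11))^59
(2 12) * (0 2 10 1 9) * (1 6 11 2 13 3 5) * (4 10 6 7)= (0 13 3 5 1 9)(2 12 6 11)(4 10 7)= [13, 9, 12, 5, 10, 1, 11, 4, 8, 0, 7, 2, 6, 3]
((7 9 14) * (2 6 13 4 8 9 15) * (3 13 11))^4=(2 13 14 6 4 7 11 8 15 3 9)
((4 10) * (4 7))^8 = ((4 10 7))^8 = (4 7 10)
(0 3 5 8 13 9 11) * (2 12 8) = (0 3 5 2 12 8 13 9 11) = [3, 1, 12, 5, 4, 2, 6, 7, 13, 11, 10, 0, 8, 9]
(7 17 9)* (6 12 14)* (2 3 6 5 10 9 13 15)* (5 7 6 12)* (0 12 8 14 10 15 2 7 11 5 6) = (0 12 10 9)(2 3 8 14 11 5 15 7 17 13) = [12, 1, 3, 8, 4, 15, 6, 17, 14, 0, 9, 5, 10, 2, 11, 7, 16, 13]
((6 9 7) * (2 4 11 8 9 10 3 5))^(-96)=(2 9 3 11 6)(4 7 5 8 10)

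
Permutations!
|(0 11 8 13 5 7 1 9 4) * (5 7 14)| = 8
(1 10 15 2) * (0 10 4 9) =[10, 4, 1, 3, 9, 5, 6, 7, 8, 0, 15, 11, 12, 13, 14, 2] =(0 10 15 2 1 4 9)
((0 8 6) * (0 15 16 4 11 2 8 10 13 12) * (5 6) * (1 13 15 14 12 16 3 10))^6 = ((0 1 13 16 4 11 2 8 5 6 14 12)(3 10 15))^6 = (0 2)(1 8)(4 14)(5 13)(6 16)(11 12)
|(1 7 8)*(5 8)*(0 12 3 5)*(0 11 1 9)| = |(0 12 3 5 8 9)(1 7 11)| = 6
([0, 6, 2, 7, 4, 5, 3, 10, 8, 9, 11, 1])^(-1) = (1 11 10 7 3 6)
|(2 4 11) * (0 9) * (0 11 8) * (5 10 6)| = 6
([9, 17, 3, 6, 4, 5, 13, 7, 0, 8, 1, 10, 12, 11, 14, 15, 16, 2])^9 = (1 17 2 3 6 13 11 10)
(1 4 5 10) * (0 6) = [6, 4, 2, 3, 5, 10, 0, 7, 8, 9, 1] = (0 6)(1 4 5 10)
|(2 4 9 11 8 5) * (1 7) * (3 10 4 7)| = 10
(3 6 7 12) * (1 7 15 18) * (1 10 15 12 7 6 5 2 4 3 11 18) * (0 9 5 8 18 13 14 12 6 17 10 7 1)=[9, 17, 4, 8, 3, 2, 6, 1, 18, 5, 15, 13, 11, 14, 12, 0, 16, 10, 7]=(0 9 5 2 4 3 8 18 7 1 17 10 15)(11 13 14 12)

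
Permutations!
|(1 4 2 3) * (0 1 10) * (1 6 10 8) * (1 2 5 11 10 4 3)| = 12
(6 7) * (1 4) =(1 4)(6 7) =[0, 4, 2, 3, 1, 5, 7, 6]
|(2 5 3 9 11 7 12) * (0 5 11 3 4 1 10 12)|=|(0 5 4 1 10 12 2 11 7)(3 9)|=18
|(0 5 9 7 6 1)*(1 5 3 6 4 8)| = 9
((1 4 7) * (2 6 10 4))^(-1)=(1 7 4 10 6 2)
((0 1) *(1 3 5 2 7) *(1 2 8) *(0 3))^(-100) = (8)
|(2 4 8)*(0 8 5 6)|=6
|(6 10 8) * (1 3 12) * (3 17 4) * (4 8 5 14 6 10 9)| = 11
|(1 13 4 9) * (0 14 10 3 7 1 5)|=|(0 14 10 3 7 1 13 4 9 5)|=10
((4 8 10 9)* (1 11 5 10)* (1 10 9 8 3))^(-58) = (1 5 4)(3 11 9)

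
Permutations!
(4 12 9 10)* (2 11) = (2 11)(4 12 9 10) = [0, 1, 11, 3, 12, 5, 6, 7, 8, 10, 4, 2, 9]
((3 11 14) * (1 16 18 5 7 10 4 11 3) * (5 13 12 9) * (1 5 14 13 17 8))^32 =(1 18 8 16 17)(4 14 11 5 13 7 12 10 9)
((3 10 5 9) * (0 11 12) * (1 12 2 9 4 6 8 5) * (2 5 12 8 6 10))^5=(0 1 5 12 10 11 8 4)(2 3 9)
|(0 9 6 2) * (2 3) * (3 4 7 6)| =12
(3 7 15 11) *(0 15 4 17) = (0 15 11 3 7 4 17) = [15, 1, 2, 7, 17, 5, 6, 4, 8, 9, 10, 3, 12, 13, 14, 11, 16, 0]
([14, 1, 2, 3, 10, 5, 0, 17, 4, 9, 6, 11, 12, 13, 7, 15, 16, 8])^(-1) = [6, 1, 2, 3, 8, 5, 10, 14, 17, 9, 4, 11, 12, 13, 0, 15, 16, 7]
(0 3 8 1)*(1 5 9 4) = (0 3 8 5 9 4 1) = [3, 0, 2, 8, 1, 9, 6, 7, 5, 4]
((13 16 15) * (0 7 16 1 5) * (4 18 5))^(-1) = ((0 7 16 15 13 1 4 18 5))^(-1) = (0 5 18 4 1 13 15 16 7)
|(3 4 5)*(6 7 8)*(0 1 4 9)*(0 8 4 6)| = 9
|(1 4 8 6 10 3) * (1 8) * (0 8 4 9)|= 8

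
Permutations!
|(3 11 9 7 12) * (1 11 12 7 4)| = 4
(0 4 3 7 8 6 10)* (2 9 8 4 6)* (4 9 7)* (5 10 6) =(0 5 10)(2 7 9 8)(3 4) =[5, 1, 7, 4, 3, 10, 6, 9, 2, 8, 0]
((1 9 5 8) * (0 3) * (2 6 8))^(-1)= (0 3)(1 8 6 2 5 9)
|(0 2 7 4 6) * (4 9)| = 6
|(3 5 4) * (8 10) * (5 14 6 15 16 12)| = 8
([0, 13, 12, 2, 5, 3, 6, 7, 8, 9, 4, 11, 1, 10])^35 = (1 4 2 13 5 12 10 3)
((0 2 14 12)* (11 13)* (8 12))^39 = ((0 2 14 8 12)(11 13))^39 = (0 12 8 14 2)(11 13)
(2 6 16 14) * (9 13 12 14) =(2 6 16 9 13 12 14) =[0, 1, 6, 3, 4, 5, 16, 7, 8, 13, 10, 11, 14, 12, 2, 15, 9]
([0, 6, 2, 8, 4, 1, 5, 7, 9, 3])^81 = [0, 1, 2, 3, 4, 5, 6, 7, 8, 9]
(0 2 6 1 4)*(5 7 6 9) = (0 2 9 5 7 6 1 4) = [2, 4, 9, 3, 0, 7, 1, 6, 8, 5]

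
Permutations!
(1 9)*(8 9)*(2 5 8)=[0, 2, 5, 3, 4, 8, 6, 7, 9, 1]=(1 2 5 8 9)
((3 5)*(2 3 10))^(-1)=((2 3 5 10))^(-1)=(2 10 5 3)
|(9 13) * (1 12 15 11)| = |(1 12 15 11)(9 13)| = 4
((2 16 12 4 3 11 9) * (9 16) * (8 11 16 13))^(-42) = (3 12)(4 16)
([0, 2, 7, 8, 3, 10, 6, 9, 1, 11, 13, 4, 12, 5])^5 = [0, 4, 3, 9, 7, 13, 6, 8, 11, 1, 5, 2, 12, 10]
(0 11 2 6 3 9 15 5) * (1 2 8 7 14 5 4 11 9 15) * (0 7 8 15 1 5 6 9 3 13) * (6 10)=(0 3 1 2 9 5 7 14 10 6 13)(4 11 15)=[3, 2, 9, 1, 11, 7, 13, 14, 8, 5, 6, 15, 12, 0, 10, 4]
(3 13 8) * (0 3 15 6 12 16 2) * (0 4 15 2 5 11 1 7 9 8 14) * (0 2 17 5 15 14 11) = [3, 7, 4, 13, 14, 0, 12, 9, 17, 8, 10, 1, 16, 11, 2, 6, 15, 5] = (0 3 13 11 1 7 9 8 17 5)(2 4 14)(6 12 16 15)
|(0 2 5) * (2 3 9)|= 5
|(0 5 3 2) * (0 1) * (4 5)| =|(0 4 5 3 2 1)| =6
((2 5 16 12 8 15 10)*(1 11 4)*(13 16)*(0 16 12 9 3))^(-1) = ((0 16 9 3)(1 11 4)(2 5 13 12 8 15 10))^(-1) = (0 3 9 16)(1 4 11)(2 10 15 8 12 13 5)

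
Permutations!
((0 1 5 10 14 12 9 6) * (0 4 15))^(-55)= (0 12)(1 9)(4 10)(5 6)(14 15)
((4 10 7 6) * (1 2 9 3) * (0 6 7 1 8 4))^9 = (0 6)(1 9 8 10 2 3 4)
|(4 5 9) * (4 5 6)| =|(4 6)(5 9)| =2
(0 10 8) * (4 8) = (0 10 4 8) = [10, 1, 2, 3, 8, 5, 6, 7, 0, 9, 4]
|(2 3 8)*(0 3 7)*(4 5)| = 10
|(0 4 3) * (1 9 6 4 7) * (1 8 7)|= 6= |(0 1 9 6 4 3)(7 8)|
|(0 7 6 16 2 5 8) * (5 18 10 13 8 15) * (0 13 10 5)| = 8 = |(0 7 6 16 2 18 5 15)(8 13)|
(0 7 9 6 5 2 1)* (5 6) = (0 7 9 5 2 1) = [7, 0, 1, 3, 4, 2, 6, 9, 8, 5]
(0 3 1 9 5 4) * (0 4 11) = (0 3 1 9 5 11) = [3, 9, 2, 1, 4, 11, 6, 7, 8, 5, 10, 0]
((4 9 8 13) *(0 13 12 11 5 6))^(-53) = ((0 13 4 9 8 12 11 5 6))^(-53) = (0 13 4 9 8 12 11 5 6)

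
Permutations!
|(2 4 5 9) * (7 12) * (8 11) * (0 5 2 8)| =10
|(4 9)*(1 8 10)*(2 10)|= |(1 8 2 10)(4 9)|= 4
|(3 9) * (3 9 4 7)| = |(9)(3 4 7)| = 3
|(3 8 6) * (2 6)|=|(2 6 3 8)|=4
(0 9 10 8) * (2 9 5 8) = (0 5 8)(2 9 10) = [5, 1, 9, 3, 4, 8, 6, 7, 0, 10, 2]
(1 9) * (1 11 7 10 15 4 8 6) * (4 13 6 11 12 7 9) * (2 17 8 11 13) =(1 4 11 9 12 7 10 15 2 17 8 13 6) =[0, 4, 17, 3, 11, 5, 1, 10, 13, 12, 15, 9, 7, 6, 14, 2, 16, 8]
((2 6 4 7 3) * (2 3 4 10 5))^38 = ((2 6 10 5)(4 7))^38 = (2 10)(5 6)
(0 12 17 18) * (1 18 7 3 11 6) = (0 12 17 7 3 11 6 1 18) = [12, 18, 2, 11, 4, 5, 1, 3, 8, 9, 10, 6, 17, 13, 14, 15, 16, 7, 0]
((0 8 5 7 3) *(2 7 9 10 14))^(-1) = (0 3 7 2 14 10 9 5 8) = ((0 8 5 9 10 14 2 7 3))^(-1)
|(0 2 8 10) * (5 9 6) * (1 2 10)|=6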